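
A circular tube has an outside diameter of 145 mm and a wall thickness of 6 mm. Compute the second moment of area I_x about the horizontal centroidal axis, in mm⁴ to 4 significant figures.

I_x ≈ 6.340 × 10⁶ mm⁴

Break the section into simple shapes (no overlaps), measuring from the bottom-left corner of the bounding box.
Outer circle: ⌀145, A = 16 513 mm², y = 72.5 mm, Ī = 21 699 109 mm⁴.
Bore (subtracted): ⌀133, A = 13892.9 mm², y = 72.5 mm, Ī = 15 359 478 mm⁴.
By symmetry the centroid is at mid-height, ȳ = 72.5 mm.
All pieces are centred on the horizontal centroidal axis, so I = ΣĪ (holes subtracted) = 6 339 631 mm⁴.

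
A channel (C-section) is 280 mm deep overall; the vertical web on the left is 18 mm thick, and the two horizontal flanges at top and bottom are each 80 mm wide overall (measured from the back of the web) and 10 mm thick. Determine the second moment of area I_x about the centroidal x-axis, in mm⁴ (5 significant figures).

I_x ≈ 5.5537 × 10⁷ mm⁴

Break the section into simple shapes (no overlaps), measuring from the bottom-left corner of the bounding box.
Web: 18 × 280, A = 5 040 mm², y = 140 mm, Ī = 32 928 000 mm⁴.
Top flange (beyond web): 62 × 10, A = 620 mm², y = 275 mm, Ī = 5166.667 mm⁴.
Bottom flange (beyond web): 62 × 10, A = 620 mm², y = 5 mm, Ī = 5166.667 mm⁴.
By symmetry the centroid is at mid-height, ȳ = 140 mm.
Transfer each piece to the centroidal x-axis using Ī + A·d² with d = y − 140:
  web: d = 0 mm → contributes +32 928 000 mm⁴
  top flange (beyond web): d = 135 mm → contributes +11 304 667 mm⁴
  bottom flange (beyond web): d = -135 mm → contributes +11 304 667 mm⁴
Total I = 55 537 333 mm⁴.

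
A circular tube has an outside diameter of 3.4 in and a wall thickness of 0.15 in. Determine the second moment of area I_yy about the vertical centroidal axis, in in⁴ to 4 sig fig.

Split into non-overlapping primitives; take the origin at the lower-left of the bounding box.
Outer circle: ⌀3.4, A = 9.0792 in², x = 1.7 in, Ī = 6.55972 in⁴.
Bore (subtracted): ⌀3.1, A = 7.54768 in², x = 1.7 in, Ī = 4.53332 in⁴.
By symmetry the centroid is at mid-width, x̄ = 1.7 in.
All pieces are centred on the vertical centroidal axis, so I = ΣĪ (holes subtracted) = 2.0264 in⁴.

I_yy ≈ 2.026 in⁴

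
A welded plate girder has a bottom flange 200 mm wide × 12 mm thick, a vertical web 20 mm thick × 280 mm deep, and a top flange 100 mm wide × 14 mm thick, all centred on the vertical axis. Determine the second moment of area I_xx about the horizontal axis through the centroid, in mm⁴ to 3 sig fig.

I_xx ≈ 1.16 × 10⁸ mm⁴

Treat the section as a set of non-overlapping primitives; coordinates are from the bounding-box lower-left.
Bottom plate: 200 × 12, A = 2 400 mm², y = 6 mm, Ī = 28 800 mm⁴.
Web plate: 20 × 280, A = 5 600 mm², y = 152 mm, Ī = 36 586 667 mm⁴.
Top plate: 100 × 14, A = 1 400 mm², y = 299 mm, Ī = 22 867 mm⁴.
Centroid: ȳ = ΣA·y / ΣA = 136.62 mm.
Transfer each piece to the horizontal axis through the centroid using Ī + A·d² with d = y − 136.62:
  bottom plate: d = -130.62 mm → contributes +40 974 735 mm⁴
  web plate: d = 15.383 mm → contributes +37 911 828 mm⁴
  top plate: d = 162.38 mm → contributes +36 938 391 mm⁴
Total I = 115 824 955 mm⁴.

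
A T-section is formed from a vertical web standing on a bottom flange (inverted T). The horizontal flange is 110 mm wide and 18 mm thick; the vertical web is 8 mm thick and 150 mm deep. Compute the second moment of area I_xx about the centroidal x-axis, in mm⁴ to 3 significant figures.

I_xx ≈ 7.58 × 10⁶ mm⁴

Break the section into simple shapes (no overlaps), measuring from the bottom-left corner of the bounding box.
Flange: 110 × 18, A = 1 980 mm², y = 9 mm, Ī = 53 460 mm⁴.
Web: 8 × 150, A = 1 200 mm², y = 93 mm, Ī = 2 250 000 mm⁴.
Centroid: ȳ = ΣA·y / ΣA = 40.698 mm.
Transfer each piece to the centroidal x-axis using Ī + A·d² with d = y − 40.698:
  flange: d = -31.698 mm → contributes +2 042 905 mm⁴
  web: d = 52.302 mm → contributes +5 532 585 mm⁴
Total I = 7 575 490 mm⁴.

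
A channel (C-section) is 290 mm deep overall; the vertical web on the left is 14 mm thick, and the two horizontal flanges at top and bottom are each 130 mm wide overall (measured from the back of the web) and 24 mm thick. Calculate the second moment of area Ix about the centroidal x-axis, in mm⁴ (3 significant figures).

Treat the section as a set of non-overlapping primitives; coordinates are from the bounding-box lower-left.
Web: 14 × 290, A = 4 060 mm², y = 145 mm, Ī = 28 453 833 mm⁴.
Top flange (beyond web): 116 × 24, A = 2 784 mm², y = 278 mm, Ī = 133 632 mm⁴.
Bottom flange (beyond web): 116 × 24, A = 2 784 mm², y = 12 mm, Ī = 133 632 mm⁴.
By symmetry the centroid is at mid-height, ȳ = 145 mm.
Transfer each piece to the centroidal x-axis using Ī + A·d² with d = y − 145:
  web: d = 0 mm → contributes +28 453 833 mm⁴
  top flange (beyond web): d = 133 mm → contributes +49 379 808 mm⁴
  bottom flange (beyond web): d = -133 mm → contributes +49 379 808 mm⁴
Total I = 127 213 449 mm⁴.

Ix ≈ 1.27 × 10⁸ mm⁴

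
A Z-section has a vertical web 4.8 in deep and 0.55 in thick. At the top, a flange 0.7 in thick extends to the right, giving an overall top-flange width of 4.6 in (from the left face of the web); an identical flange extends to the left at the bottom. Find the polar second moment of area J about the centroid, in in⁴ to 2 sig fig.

Split into non-overlapping primitives; take the origin at the lower-left of the bounding box.
Web: 0.55 × 4.8, A = 2.64 in², y = 2.4 in, Ī = 5.069 in⁴.
Top flange (beyond web): 4.05 × 0.7, A = 2.835 in², y = 4.45 in, Ī = 0.1158 in⁴.
Bottom flange (beyond web): 4.05 × 0.7, A = 2.835 in², y = 0.35 in, Ī = 0.1158 in⁴.
Centroid: ȳ = ΣA·y / ΣA = 2.4 in.
Transfer each piece to the centroidal x-axis using Ī + A·d² with d = y − 2.4:
  web: d = 0 in → contributes +5.069 in⁴
  top flange (beyond web): d = 2.05 in → contributes +12.03 in⁴
  bottom flange (beyond web): d = -2.05 in → contributes +12.03 in⁴
Total I = 29.13 in⁴.
For the y-axis: x̄ = 4.325 in.
Repeating about the centroidal y-axis gives I_y = 37.81 in⁴.
Polar second moment: J = I_x + I_y = 66.94 in⁴.

J ≈ 67 in⁴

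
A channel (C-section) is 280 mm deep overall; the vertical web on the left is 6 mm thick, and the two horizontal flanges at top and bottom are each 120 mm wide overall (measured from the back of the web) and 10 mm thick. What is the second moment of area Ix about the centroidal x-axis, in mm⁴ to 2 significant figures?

Decompose the section into non-overlapping parts with the origin at the bottom-left of its bounding rectangle.
Web: 6 × 280, A = 1 680 mm², y = 140 mm, Ī = 10 976 000 mm⁴.
Top flange (beyond web): 114 × 10, A = 1 140 mm², y = 275 mm, Ī = 9 500 mm⁴.
Bottom flange (beyond web): 114 × 10, A = 1 140 mm², y = 5 mm, Ī = 9 500 mm⁴.
By symmetry the centroid is at mid-height, ȳ = 140 mm.
Transfer each piece to the centroidal x-axis using Ī + A·d² with d = y − 140:
  web: d = 0 mm → contributes +10 976 000 mm⁴
  top flange (beyond web): d = 135 mm → contributes +20 786 000 mm⁴
  bottom flange (beyond web): d = -135 mm → contributes +20 786 000 mm⁴
Total I = 52 548 000 mm⁴.

Ix ≈ 5.3 × 10⁷ mm⁴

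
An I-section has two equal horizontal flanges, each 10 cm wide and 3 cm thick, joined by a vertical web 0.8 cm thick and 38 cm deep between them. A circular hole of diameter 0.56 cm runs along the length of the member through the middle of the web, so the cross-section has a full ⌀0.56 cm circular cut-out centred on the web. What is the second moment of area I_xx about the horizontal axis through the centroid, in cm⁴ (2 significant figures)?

I_xx ≈ 2.9 × 10⁴ cm⁴

Break the section into simple shapes (no overlaps), measuring from the bottom-left corner of the bounding box.
Bottom flange: 10 × 3, A = 30 cm², y = 1.5 cm, Ī = 22.5 cm⁴.
Web: 0.8 × 38, A = 30.4 cm², y = 22 cm, Ī = 3 658 cm⁴.
Top flange: 10 × 3, A = 30 cm², y = 42.5 cm, Ī = 22.5 cm⁴.
Hole (subtracted): ⌀0.56, A = 0.2463 cm², y = 22 cm, Ī = 0.004827 cm⁴.
By symmetry the centroid is at mid-height, ȳ = 22 cm.
Transfer each piece to the horizontal axis through the centroid using Ī + A·d² with d = y − 22:
  bottom flange: d = -20.5 cm → contributes +12 630 cm⁴
  web: d = 0 cm → contributes +3 658 cm⁴
  top flange: d = 20.5 cm → contributes +12 630 cm⁴
  hole: d = 0 cm → contributes −0.004827 cm⁴
Total I = 28 918 cm⁴.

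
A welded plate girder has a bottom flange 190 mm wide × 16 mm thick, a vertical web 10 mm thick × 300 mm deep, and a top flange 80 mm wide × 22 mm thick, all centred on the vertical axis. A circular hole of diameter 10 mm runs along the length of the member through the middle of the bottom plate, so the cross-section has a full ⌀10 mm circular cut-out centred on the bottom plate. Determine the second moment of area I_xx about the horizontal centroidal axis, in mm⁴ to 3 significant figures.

Decompose the section into non-overlapping parts with the origin at the bottom-left of its bounding rectangle.
Bottom plate: 190 × 16, A = 3 040 mm², y = 8 mm, Ī = 64 853 mm⁴.
Web plate: 10 × 300, A = 3 000 mm², y = 166 mm, Ī = 22 500 000 mm⁴.
Top plate: 80 × 22, A = 1 760 mm², y = 327 mm, Ī = 70 987 mm⁴.
Hole (subtracted): ⌀10, A = 78.54 mm², y = 8 mm, Ī = 490.87 mm⁴.
Centroid: ȳ = ΣA·y / ΣA = 142.1 mm.
Transfer each piece to the horizontal centroidal axis using Ī + A·d² with d = y − 142.1:
  bottom plate: d = -134.1 mm → contributes +54 731 771 mm⁴
  web plate: d = 23.901 mm → contributes +24 213 775 mm⁴
  top plate: d = 184.9 mm → contributes +60 242 543 mm⁴
  hole: d = -134.1 mm → contributes −1 412 836 mm⁴
Total I = 137 775 253 mm⁴.

I_xx ≈ 1.38 × 10⁸ mm⁴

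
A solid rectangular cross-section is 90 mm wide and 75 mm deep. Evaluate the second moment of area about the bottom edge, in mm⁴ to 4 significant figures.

I_base ≈ 1.266 × 10⁷ mm⁴

The section: 90 × 75, A = 6 750 mm², y = 37.5 mm, Ī = 3 164 063 mm⁴.
Transfer it to a horizontal axis along the bottom face using Ī + A·d² with d = y − 0:
  the section: d = 37.5 mm → contributes +12 656 250 mm⁴
Total I = 12 656 250 mm⁴.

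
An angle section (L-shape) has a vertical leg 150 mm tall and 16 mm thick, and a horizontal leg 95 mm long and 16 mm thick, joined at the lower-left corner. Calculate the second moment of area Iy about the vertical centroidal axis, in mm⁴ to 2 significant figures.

Decompose the section into non-overlapping parts with the origin at the bottom-left of its bounding rectangle.
Vertical leg: 16 × 150, A = 2 400 mm², x = 8 mm, Ī = 51 200 mm⁴.
Horizontal leg (remainder): 79 × 16, A = 1 264 mm², x = 55.5 mm, Ī = 657 385 mm⁴.
Centroid: x̄ = ΣA·x / ΣA = 24.39 mm.
Transfer each piece to the vertical centroidal axis using Ī + A·d² with d = x − 24.39:
  vertical leg: d = -16.39 mm → contributes +695 639 mm⁴
  horizontal leg (remainder): d = 31.11 mm → contributes +1 881 003 mm⁴
Total I = 2 576 642 mm⁴.

Iy ≈ 2.6 × 10⁶ mm⁴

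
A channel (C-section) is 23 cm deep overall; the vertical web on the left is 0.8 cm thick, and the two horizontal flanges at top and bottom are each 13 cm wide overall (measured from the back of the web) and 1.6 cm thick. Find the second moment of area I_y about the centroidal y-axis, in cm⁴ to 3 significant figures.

I_y ≈ 1010 cm⁴

Break the section into simple shapes (no overlaps), measuring from the bottom-left corner of the bounding box.
Web: 0.8 × 23, A = 18.4 cm², x = 0.4 cm, Ī = 0.98133 cm⁴.
Top flange (beyond web): 12.2 × 1.6, A = 19.52 cm², x = 6.9 cm, Ī = 242.11 cm⁴.
Bottom flange (beyond web): 12.2 × 1.6, A = 19.52 cm², x = 6.9 cm, Ī = 242.11 cm⁴.
Centroid: x̄ = ΣA·x / ΣA = 4.8178 cm.
Transfer each piece to the centroidal y-axis using Ī + A·d² with d = x − 4.8178:
  web: d = -4.4178 cm → contributes +360.1 cm⁴
  top flange (beyond web): d = 2.0822 cm → contributes +326.74 cm⁴
  bottom flange (beyond web): d = 2.0822 cm → contributes +326.74 cm⁴
Total I = 1013.6 cm⁴.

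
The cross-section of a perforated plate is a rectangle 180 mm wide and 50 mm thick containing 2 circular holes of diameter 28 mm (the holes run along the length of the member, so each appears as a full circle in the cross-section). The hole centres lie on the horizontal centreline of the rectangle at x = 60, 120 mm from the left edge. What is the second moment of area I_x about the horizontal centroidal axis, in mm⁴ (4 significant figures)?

I_x ≈ 1.815 × 10⁶ mm⁴

Break the section into simple shapes (no overlaps), measuring from the bottom-left corner of the bounding box.
Plate: 180 × 50, A = 9 000 mm², y = 25 mm, Ī = 1 875 000 mm⁴.
Hole 1 (subtracted): ⌀28, A = 615.752 mm², y = 25 mm, Ī = 30171.9 mm⁴.
Hole 2 (subtracted): ⌀28, A = 615.752 mm², y = 25 mm, Ī = 30171.9 mm⁴.
By symmetry the centroid is at mid-height, ȳ = 25 mm.
All pieces are centred on the horizontal centroidal axis, so I = ΣĪ (holes subtracted) = 1 814 656 mm⁴.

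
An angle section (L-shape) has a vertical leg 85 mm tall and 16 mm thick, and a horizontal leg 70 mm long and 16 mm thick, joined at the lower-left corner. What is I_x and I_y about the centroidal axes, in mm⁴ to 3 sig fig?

Break the section into simple shapes (no overlaps), measuring from the bottom-left corner of the bounding box.
Vertical leg: 16 × 85, A = 1 360 mm², y = 42.5 mm, Ī = 818 833 mm⁴.
Horizontal leg (remainder): 54 × 16, A = 864 mm², y = 8 mm, Ī = 18 432 mm⁴.
Centroid: ȳ = ΣA·y / ΣA = 29.097 mm.
Transfer each piece to the centroidal x-axis using Ī + A·d² with d = y − 29.097:
  vertical leg: d = 13.403 mm → contributes +1 063 140 mm⁴
  horizontal leg (remainder): d = -21.097 mm → contributes +402 989 mm⁴
Total I = 1 466 128 mm⁴.
For the y-axis: x̄ = 21.597 mm.
Repeating about the centroidal y-axis gives I_y = 886 188 mm⁴.

I_x ≈ 1.47 × 10⁶ mm⁴, I_y ≈ 8.86 × 10⁵ mm⁴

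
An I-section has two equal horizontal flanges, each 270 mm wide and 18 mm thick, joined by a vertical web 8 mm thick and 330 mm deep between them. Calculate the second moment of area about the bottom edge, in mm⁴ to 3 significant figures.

I_base ≈ 7.32 × 10⁸ mm⁴

Treat the section as a set of non-overlapping primitives; coordinates are from the bounding-box lower-left.
Bottom flange: 270 × 18, A = 4 860 mm², y = 9 mm, Ī = 131 220 mm⁴.
Web: 8 × 330, A = 2 640 mm², y = 183 mm, Ī = 23 958 000 mm⁴.
Top flange: 270 × 18, A = 4 860 mm², y = 357 mm, Ī = 131 220 mm⁴.
Transfer each piece to the bottom edge using Ī + A·d² with d = y − 0:
  bottom flange: d = 9 mm → contributes +524 880 mm⁴
  web: d = 183 mm → contributes +112 368 960 mm⁴
  top flange: d = 357 mm → contributes +619 533 360 mm⁴
Total I = 732 427 200 mm⁴.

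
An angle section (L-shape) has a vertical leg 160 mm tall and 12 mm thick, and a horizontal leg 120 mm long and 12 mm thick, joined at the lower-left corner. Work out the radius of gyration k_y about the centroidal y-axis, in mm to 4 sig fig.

Split into non-overlapping primitives; take the origin at the lower-left of the bounding box.
Vertical leg: 12 × 160, A = 1 920 mm², x = 6 mm, Ī = 23 040 mm⁴.
Horizontal leg (remainder): 108 × 12, A = 1 296 mm², x = 66 mm, Ī = 1 259 712 mm⁴.
Centroid: x̄ = ΣA·x / ΣA = 30.1791 mm.
Transfer each piece to the centroidal y-axis using Ī + A·d² with d = x − 30.1791:
  vertical leg: d = -24.1791 mm → contributes +1 145 528 mm⁴
  horizontal leg (remainder): d = 35.8209 mm → contributes +2 922 657 mm⁴
Total I = 4 068 185 mm⁴.
Radius of gyration: k = √(I/A) = √(4 068 185 / 3 216) = 35.5666 mm.

k_y ≈ 35.57 mm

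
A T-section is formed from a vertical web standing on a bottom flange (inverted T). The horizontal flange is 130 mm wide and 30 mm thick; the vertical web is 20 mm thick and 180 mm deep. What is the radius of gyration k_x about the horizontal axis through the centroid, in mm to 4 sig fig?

k_x ≈ 63.93 mm

Break the section into simple shapes (no overlaps), measuring from the bottom-left corner of the bounding box.
Flange: 130 × 30, A = 3 900 mm², y = 15 mm, Ī = 292 500 mm⁴.
Web: 20 × 180, A = 3 600 mm², y = 120 mm, Ī = 9 720 000 mm⁴.
Centroid: ȳ = ΣA·y / ΣA = 65.4 mm.
Transfer each piece to the horizontal axis through the centroid using Ī + A·d² with d = y − 65.4:
  flange: d = -50.4 mm → contributes +10 199 124 mm⁴
  web: d = 54.6 mm → contributes +20 452 176 mm⁴
Total I = 30 651 300 mm⁴.
Radius of gyration: k = √(I/A) = √(30 651 300 / 7 500) = 63.9284 mm.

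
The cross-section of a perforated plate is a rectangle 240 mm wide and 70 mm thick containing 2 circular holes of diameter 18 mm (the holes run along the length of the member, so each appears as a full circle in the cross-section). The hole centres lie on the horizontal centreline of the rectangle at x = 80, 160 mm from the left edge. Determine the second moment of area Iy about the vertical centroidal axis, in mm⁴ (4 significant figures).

Iy ≈ 7.982 × 10⁷ mm⁴

Decompose the section into non-overlapping parts with the origin at the bottom-left of its bounding rectangle.
Plate: 240 × 70, A = 16 800 mm², x = 120 mm, Ī = 80 640 000 mm⁴.
Hole 1 (subtracted): ⌀18, A = 254.469 mm², x = 80 mm, Ī = 5 153 mm⁴.
Hole 2 (subtracted): ⌀18, A = 254.469 mm², x = 160 mm, Ī = 5 153 mm⁴.
By symmetry the centroid is at mid-width, x̄ = 120 mm.
Transfer each piece to the vertical centroidal axis using Ī + A·d² with d = x − 120:
  plate: d = 0 mm → contributes +80 640 000 mm⁴
  hole 1: d = -40 mm → contributes −412 303 mm⁴
  hole 2: d = 40 mm → contributes −412 303 mm⁴
Total I = 79 815 393 mm⁴.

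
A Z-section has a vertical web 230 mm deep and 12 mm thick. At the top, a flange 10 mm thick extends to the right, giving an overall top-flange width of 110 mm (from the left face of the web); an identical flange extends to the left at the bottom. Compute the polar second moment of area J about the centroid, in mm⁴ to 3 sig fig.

J ≈ 4.34 × 10⁷ mm⁴

Treat the section as a set of non-overlapping primitives; coordinates are from the bounding-box lower-left.
Web: 12 × 230, A = 2 760 mm², y = 115 mm, Ī = 12 167 000 mm⁴.
Top flange (beyond web): 98 × 10, A = 980 mm², y = 225 mm, Ī = 8166.7 mm⁴.
Bottom flange (beyond web): 98 × 10, A = 980 mm², y = 5 mm, Ī = 8166.7 mm⁴.
Centroid: ȳ = ΣA·y / ΣA = 115 mm.
Transfer each piece to the centroidal x-axis using Ī + A·d² with d = y − 115:
  web: d = 0 mm → contributes +12 167 000 mm⁴
  top flange (beyond web): d = 110 mm → contributes +11 866 167 mm⁴
  bottom flange (beyond web): d = -110 mm → contributes +11 866 167 mm⁴
Total I = 35 899 333 mm⁴.
For the y-axis: x̄ = 104 mm.
Repeating about the centroidal y-axis gives I_y = 7 530 773 mm⁴.
Polar second moment: J = I_x + I_y = 43 430 107 mm⁴.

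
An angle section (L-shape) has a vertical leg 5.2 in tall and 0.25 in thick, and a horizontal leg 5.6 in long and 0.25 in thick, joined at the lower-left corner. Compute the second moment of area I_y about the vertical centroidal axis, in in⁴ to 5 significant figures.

I_y ≈ 8.3654 in⁴

Decompose the section into non-overlapping parts with the origin at the bottom-left of its bounding rectangle.
Vertical leg: 0.25 × 5.2, A = 1.3 in², x = 0.125 in, Ī = 0.006770833 in⁴.
Horizontal leg (remainder): 5.35 × 0.25, A = 1.3375 in², x = 2.925 in, Ī = 3.190216 in⁴.
Centroid: x̄ = ΣA·x / ΣA = 1.544905 in.
Transfer each piece to the vertical centroidal axis using Ī + A·d² with d = x − 1.544905:
  vertical leg: d = -1.419905 in → contributes +2.627741 in⁴
  horizontal leg (remainder): d = 1.380095 in → contributes +5.737701 in⁴
Total I = 8.365442 in⁴.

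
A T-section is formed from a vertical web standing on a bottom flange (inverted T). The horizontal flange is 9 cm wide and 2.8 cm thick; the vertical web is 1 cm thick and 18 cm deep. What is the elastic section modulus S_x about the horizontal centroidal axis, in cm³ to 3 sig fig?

Decompose the section into non-overlapping parts with the origin at the bottom-left of its bounding rectangle.
Flange: 9 × 2.8, A = 25.2 cm², y = 1.4 cm, Ī = 16.464 cm⁴.
Web: 1 × 18, A = 18 cm², y = 11.8 cm, Ī = 486 cm⁴.
Centroid: ȳ = ΣA·y / ΣA = 5.7333 cm.
Transfer each piece to the horizontal centroidal axis using Ī + A·d² with d = y − 5.7333:
  flange: d = -4.3333 cm → contributes +489.66 cm⁴
  web: d = 6.0667 cm → contributes +1148.5 cm⁴
Total I = 1638.1 cm⁴.
Extreme fibre distance c = 15.067 cm; S = I/c = 108.73 cm³.

S_x ≈ 109 cm³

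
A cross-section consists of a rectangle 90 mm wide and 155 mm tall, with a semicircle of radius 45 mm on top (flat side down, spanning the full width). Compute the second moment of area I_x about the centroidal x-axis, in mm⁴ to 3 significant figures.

I_x ≈ 5.25 × 10⁷ mm⁴

Decompose the section into non-overlapping parts with the origin at the bottom-left of its bounding rectangle.
Rectangular body: 90 × 155, A = 13 950 mm², y = 77.5 mm, Ī = 27 929 063 mm⁴.
Semicircular cap: semicircle r = 45, A = 3180.9 mm², y = 174.1 mm, Ī = 450 072 mm⁴.
Centroid: ȳ = ΣA·y / ΣA = 95.436 mm.
Transfer each piece to the centroidal x-axis using Ī + A·d² with d = y − 95.436:
  rectangular body: d = -17.936 mm → contributes +32 417 004 mm⁴
  semicircular cap: d = 78.662 mm → contributes +20 132 400 mm⁴
Total I = 52 549 404 mm⁴.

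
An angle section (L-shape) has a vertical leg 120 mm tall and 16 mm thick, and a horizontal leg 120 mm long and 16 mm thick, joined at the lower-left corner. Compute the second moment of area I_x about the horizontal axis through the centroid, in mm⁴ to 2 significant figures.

Break the section into simple shapes (no overlaps), measuring from the bottom-left corner of the bounding box.
Vertical leg: 16 × 120, A = 1 920 mm², y = 60 mm, Ī = 2 304 000 mm⁴.
Horizontal leg (remainder): 104 × 16, A = 1 664 mm², y = 8 mm, Ī = 35 499 mm⁴.
Centroid: ȳ = ΣA·y / ΣA = 35.86 mm.
Transfer each piece to the horizontal axis through the centroid using Ī + A·d² with d = y − 35.86:
  vertical leg: d = 24.14 mm → contributes +3 423 125 mm⁴
  horizontal leg (remainder): d = -27.86 mm → contributes +1 326 797 mm⁴
Total I = 4 749 922 mm⁴.

I_x ≈ 4.7 × 10⁶ mm⁴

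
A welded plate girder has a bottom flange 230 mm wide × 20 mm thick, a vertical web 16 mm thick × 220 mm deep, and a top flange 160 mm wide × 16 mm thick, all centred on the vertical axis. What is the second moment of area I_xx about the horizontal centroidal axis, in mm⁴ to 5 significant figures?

Decompose the section into non-overlapping parts with the origin at the bottom-left of its bounding rectangle.
Bottom plate: 230 × 20, A = 4 600 mm², y = 10 mm, Ī = 153333.3 mm⁴.
Web plate: 16 × 220, A = 3 520 mm², y = 130 mm, Ī = 14 197 333 mm⁴.
Top plate: 160 × 16, A = 2 560 mm², y = 248 mm, Ī = 54613.33 mm⁴.
Centroid: ȳ = ΣA·y / ΣA = 106.5993 mm.
Transfer each piece to the horizontal centroidal axis using Ī + A·d² with d = y − 106.5993:
  bottom plate: d = -96.59925 mm → contributes +43 077 844 mm⁴
  web plate: d = 23.40075 mm → contributes +16 124 868 mm⁴
  top plate: d = 141.4007 mm → contributes +51 239 693 mm⁴
Total I = 110 442 405 mm⁴.

I_xx ≈ 1.1044 × 10⁸ mm⁴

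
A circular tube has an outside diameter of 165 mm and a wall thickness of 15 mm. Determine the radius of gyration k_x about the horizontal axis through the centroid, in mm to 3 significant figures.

k_x ≈ 53.3 mm

Split into non-overlapping primitives; take the origin at the lower-left of the bounding box.
Outer circle: ⌀165, A = 21 382 mm², y = 82.5 mm, Ī = 36 383 601 mm⁴.
Bore (subtracted): ⌀135, A = 14 314 mm², y = 82.5 mm, Ī = 16 304 406 mm⁴.
By symmetry the centroid is at mid-height, ȳ = 82.5 mm.
All pieces are centred on the horizontal axis through the centroid, so I = ΣĪ (holes subtracted) = 20 079 195 mm⁴.
Radius of gyration: k = √(I/A) = √(20 079 195 / 7068.6) = 53.298 mm.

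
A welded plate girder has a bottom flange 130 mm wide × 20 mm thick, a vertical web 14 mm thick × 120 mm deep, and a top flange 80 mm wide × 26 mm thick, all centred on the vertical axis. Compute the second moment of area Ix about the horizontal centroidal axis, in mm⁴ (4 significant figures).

Ix ≈ 2.590 × 10⁷ mm⁴

Split into non-overlapping primitives; take the origin at the lower-left of the bounding box.
Bottom plate: 130 × 20, A = 2 600 mm², y = 10 mm, Ī = 86666.7 mm⁴.
Web plate: 14 × 120, A = 1 680 mm², y = 80 mm, Ī = 2 016 000 mm⁴.
Top plate: 80 × 26, A = 2 080 mm², y = 153 mm, Ī = 117 173 mm⁴.
Centroid: ȳ = ΣA·y / ΣA = 75.2579 mm.
Transfer each piece to the horizontal centroidal axis using Ī + A·d² with d = y − 75.2579:
  bottom plate: d = -65.2579 mm → contributes +11 158 997 mm⁴
  web plate: d = 4.74214 mm → contributes +2 053 780 mm⁴
  top plate: d = 77.7421 mm → contributes +12 688 361 mm⁴
Total I = 25 901 137 mm⁴.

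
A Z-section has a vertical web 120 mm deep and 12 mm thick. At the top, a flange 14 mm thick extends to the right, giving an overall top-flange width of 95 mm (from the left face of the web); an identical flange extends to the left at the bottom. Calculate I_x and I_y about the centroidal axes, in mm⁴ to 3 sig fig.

Decompose the section into non-overlapping parts with the origin at the bottom-left of its bounding rectangle.
Web: 12 × 120, A = 1 440 mm², y = 60 mm, Ī = 1 728 000 mm⁴.
Top flange (beyond web): 83 × 14, A = 1 162 mm², y = 113 mm, Ī = 18 979 mm⁴.
Bottom flange (beyond web): 83 × 14, A = 1 162 mm², y = 7 mm, Ī = 18 979 mm⁴.
Centroid: ȳ = ΣA·y / ΣA = 60 mm.
Transfer each piece to the centroidal x-axis using Ī + A·d² with d = y − 60:
  web: d = 0 mm → contributes +1 728 000 mm⁴
  top flange (beyond web): d = 53 mm → contributes +3 283 037 mm⁴
  bottom flange (beyond web): d = -53 mm → contributes +3 283 037 mm⁴
Total I = 8 294 075 mm⁴.
For the y-axis: x̄ = 89 mm.
Repeating about the centroidal y-axis gives I_y = 6 594 975 mm⁴.

I_x ≈ 8.29 × 10⁶ mm⁴, I_y ≈ 6.59 × 10⁶ mm⁴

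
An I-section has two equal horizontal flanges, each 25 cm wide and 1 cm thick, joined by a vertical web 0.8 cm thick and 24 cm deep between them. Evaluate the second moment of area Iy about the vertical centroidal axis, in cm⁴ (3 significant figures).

Iy ≈ 2610 cm⁴

Decompose the section into non-overlapping parts with the origin at the bottom-left of its bounding rectangle.
Bottom flange: 25 × 1, A = 25 cm², x = 12.5 cm, Ī = 1302.1 cm⁴.
Web: 0.8 × 24, A = 19.2 cm², x = 12.5 cm, Ī = 1.024 cm⁴.
Top flange: 25 × 1, A = 25 cm², x = 12.5 cm, Ī = 1302.1 cm⁴.
By symmetry the centroid is at mid-width, x̄ = 12.5 cm.
All pieces are centred on the vertical centroidal axis, so I = ΣĪ = 2605.2 cm⁴.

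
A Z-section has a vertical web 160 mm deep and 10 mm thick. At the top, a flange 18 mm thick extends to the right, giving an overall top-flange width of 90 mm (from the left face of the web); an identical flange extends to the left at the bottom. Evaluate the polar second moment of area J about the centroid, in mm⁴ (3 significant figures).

J ≈ 2.54 × 10⁷ mm⁴

Break the section into simple shapes (no overlaps), measuring from the bottom-left corner of the bounding box.
Web: 10 × 160, A = 1 600 mm², y = 80 mm, Ī = 3 413 333 mm⁴.
Top flange (beyond web): 80 × 18, A = 1 440 mm², y = 151 mm, Ī = 38 880 mm⁴.
Bottom flange (beyond web): 80 × 18, A = 1 440 mm², y = 9 mm, Ī = 38 880 mm⁴.
Centroid: ȳ = ΣA·y / ΣA = 80 mm.
Transfer each piece to the centroidal x-axis using Ī + A·d² with d = y − 80:
  web: d = 0 mm → contributes +3 413 333 mm⁴
  top flange (beyond web): d = 71 mm → contributes +7 297 920 mm⁴
  bottom flange (beyond web): d = -71 mm → contributes +7 297 920 mm⁴
Total I = 18 009 173 mm⁴.
For the y-axis: x̄ = 85 mm.
Repeating about the centroidal y-axis gives I_y = 7 381 333 mm⁴.
Polar second moment: J = I_x + I_y = 25 390 507 mm⁴.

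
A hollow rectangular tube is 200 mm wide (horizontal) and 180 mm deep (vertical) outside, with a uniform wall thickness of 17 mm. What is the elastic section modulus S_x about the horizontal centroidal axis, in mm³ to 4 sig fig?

S_x ≈ 6.017 × 10⁵ mm³

Decompose the section into non-overlapping parts with the origin at the bottom-left of its bounding rectangle.
Outer rectangle: 200 × 180, A = 36 000 mm², y = 90 mm, Ī = 97 200 000 mm⁴.
Inner void (subtracted): 166 × 146, A = 24 236 mm², y = 90 mm, Ī = 43 051 215 mm⁴.
By symmetry the centroid is at mid-height, ȳ = 90 mm.
All pieces are centred on the horizontal centroidal axis, so I = ΣĪ (holes subtracted) = 54 148 785 mm⁴.
Extreme fibre distance c = 90 mm; S = I/c = 601 653 mm³.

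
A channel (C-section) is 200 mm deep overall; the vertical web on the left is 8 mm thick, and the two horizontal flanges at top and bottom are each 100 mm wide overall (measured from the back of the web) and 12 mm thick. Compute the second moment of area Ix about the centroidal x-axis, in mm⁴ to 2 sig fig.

Ix ≈ 2.5 × 10⁷ mm⁴

Split into non-overlapping primitives; take the origin at the lower-left of the bounding box.
Web: 8 × 200, A = 1 600 mm², y = 100 mm, Ī = 5 333 333 mm⁴.
Top flange (beyond web): 92 × 12, A = 1 104 mm², y = 194 mm, Ī = 13 248 mm⁴.
Bottom flange (beyond web): 92 × 12, A = 1 104 mm², y = 6 mm, Ī = 13 248 mm⁴.
By symmetry the centroid is at mid-height, ȳ = 100 mm.
Transfer each piece to the centroidal x-axis using Ī + A·d² with d = y − 100:
  web: d = 0 mm → contributes +5 333 333 mm⁴
  top flange (beyond web): d = 94 mm → contributes +9 768 192 mm⁴
  bottom flange (beyond web): d = -94 mm → contributes +9 768 192 mm⁴
Total I = 24 869 717 mm⁴.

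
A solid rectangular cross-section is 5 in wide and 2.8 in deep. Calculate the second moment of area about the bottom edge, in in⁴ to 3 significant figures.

The section: 5 × 2.8, A = 14 in², y = 1.4 in, Ī = 9.1467 in⁴.
Transfer it to a horizontal axis along the bottom face using Ī + A·d² with d = y − 0:
  the section: d = 1.4 in → contributes +36.587 in⁴
Total I = 36.587 in⁴.

I_base ≈ 36.6 in⁴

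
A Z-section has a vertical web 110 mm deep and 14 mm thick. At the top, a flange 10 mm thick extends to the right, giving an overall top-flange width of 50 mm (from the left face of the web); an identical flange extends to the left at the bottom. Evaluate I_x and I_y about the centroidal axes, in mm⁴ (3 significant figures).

Treat the section as a set of non-overlapping primitives; coordinates are from the bounding-box lower-left.
Web: 14 × 110, A = 1 540 mm², y = 55 mm, Ī = 1 552 833 mm⁴.
Top flange (beyond web): 36 × 10, A = 360 mm², y = 105 mm, Ī = 3 000 mm⁴.
Bottom flange (beyond web): 36 × 10, A = 360 mm², y = 5 mm, Ī = 3 000 mm⁴.
Centroid: ȳ = ΣA·y / ΣA = 55 mm.
Transfer each piece to the centroidal x-axis using Ī + A·d² with d = y − 55:
  web: d = 0 mm → contributes +1 552 833 mm⁴
  top flange (beyond web): d = 50 mm → contributes +903 000 mm⁴
  bottom flange (beyond web): d = -50 mm → contributes +903 000 mm⁴
Total I = 3 358 833 mm⁴.
For the y-axis: x̄ = 43 mm.
Repeating about the centroidal y-axis gives I_y = 552 913 mm⁴.

I_x ≈ 3.36 × 10⁶ mm⁴, I_y ≈ 5.53 × 10⁵ mm⁴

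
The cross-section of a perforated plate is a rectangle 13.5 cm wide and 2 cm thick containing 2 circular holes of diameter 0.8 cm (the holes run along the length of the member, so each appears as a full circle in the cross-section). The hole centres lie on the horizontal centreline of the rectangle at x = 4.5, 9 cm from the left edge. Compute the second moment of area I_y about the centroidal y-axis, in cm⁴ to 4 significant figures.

I_y ≈ 404.9 cm⁴

Decompose the section into non-overlapping parts with the origin at the bottom-left of its bounding rectangle.
Plate: 13.5 × 2, A = 27 cm², x = 6.75 cm, Ī = 410.063 cm⁴.
Hole 1 (subtracted): ⌀0.8, A = 0.502655 cm², x = 4.5 cm, Ī = 0.0201062 cm⁴.
Hole 2 (subtracted): ⌀0.8, A = 0.502655 cm², x = 9 cm, Ī = 0.0201062 cm⁴.
By symmetry the centroid is at mid-width, x̄ = 6.75 cm.
Transfer each piece to the centroidal y-axis using Ī + A·d² with d = x − 6.75:
  plate: d = 0 cm → contributes +410.063 cm⁴
  hole 1: d = -2.25 cm → contributes −2.5648 cm⁴
  hole 2: d = 2.25 cm → contributes −2.5648 cm⁴
Total I = 404.933 cm⁴.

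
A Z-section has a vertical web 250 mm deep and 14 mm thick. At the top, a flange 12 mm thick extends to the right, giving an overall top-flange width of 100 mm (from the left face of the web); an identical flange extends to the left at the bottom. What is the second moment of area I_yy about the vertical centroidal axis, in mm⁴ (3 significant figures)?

I_yy ≈ 6.49 × 10⁶ mm⁴

Split into non-overlapping primitives; take the origin at the lower-left of the bounding box.
Web: 14 × 250, A = 3 500 mm², x = 93 mm, Ī = 57 167 mm⁴.
Top flange (beyond web): 86 × 12, A = 1 032 mm², x = 143 mm, Ī = 636 056 mm⁴.
Bottom flange (beyond web): 86 × 12, A = 1 032 mm², x = 43 mm, Ī = 636 056 mm⁴.
Centroid: x̄ = ΣA·x / ΣA = 93 mm.
Transfer each piece to the vertical centroidal axis using Ī + A·d² with d = x − 93:
  web: d = 0 mm → contributes +57 167 mm⁴
  top flange (beyond web): d = 50 mm → contributes +3 216 056 mm⁴
  bottom flange (beyond web): d = -50 mm → contributes +3 216 056 mm⁴
Total I = 6 489 279 mm⁴.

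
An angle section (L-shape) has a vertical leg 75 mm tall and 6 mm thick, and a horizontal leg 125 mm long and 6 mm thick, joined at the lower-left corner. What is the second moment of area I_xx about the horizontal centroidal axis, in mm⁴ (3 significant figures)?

Split into non-overlapping primitives; take the origin at the lower-left of the bounding box.
Vertical leg: 6 × 75, A = 450 mm², y = 37.5 mm, Ī = 210 938 mm⁴.
Horizontal leg (remainder): 119 × 6, A = 714 mm², y = 3 mm, Ī = 2 142 mm⁴.
Centroid: ȳ = ΣA·y / ΣA = 16.338 mm.
Transfer each piece to the horizontal centroidal axis using Ī + A·d² with d = y − 16.338:
  vertical leg: d = 21.162 mm → contributes +412 468 mm⁴
  horizontal leg (remainder): d = -13.338 mm → contributes +129 157 mm⁴
Total I = 541 625 mm⁴.

I_xx ≈ 5.42 × 10⁵ mm⁴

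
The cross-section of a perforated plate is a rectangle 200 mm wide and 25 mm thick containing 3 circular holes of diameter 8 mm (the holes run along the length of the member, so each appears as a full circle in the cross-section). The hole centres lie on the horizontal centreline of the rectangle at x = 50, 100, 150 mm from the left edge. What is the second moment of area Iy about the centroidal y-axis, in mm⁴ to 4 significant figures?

Decompose the section into non-overlapping parts with the origin at the bottom-left of its bounding rectangle.
Plate: 200 × 25, A = 5 000 mm², x = 100 mm, Ī = 16 666 667 mm⁴.
Hole 1 (subtracted): ⌀8, A = 50.2655 mm², x = 50 mm, Ī = 201.062 mm⁴.
Hole 2 (subtracted): ⌀8, A = 50.2655 mm², x = 100 mm, Ī = 201.062 mm⁴.
Hole 3 (subtracted): ⌀8, A = 50.2655 mm², x = 150 mm, Ī = 201.062 mm⁴.
By symmetry the centroid is at mid-width, x̄ = 100 mm.
Transfer each piece to the centroidal y-axis using Ī + A·d² with d = x − 100:
  plate: d = 0 mm → contributes +16 666 667 mm⁴
  hole 1: d = -50 mm → contributes −125 865 mm⁴
  hole 2: d = 0 mm → contributes −201.062 mm⁴
  hole 3: d = 50 mm → contributes −125 865 mm⁴
Total I = 16 414 736 mm⁴.

Iy ≈ 1.641 × 10⁷ mm⁴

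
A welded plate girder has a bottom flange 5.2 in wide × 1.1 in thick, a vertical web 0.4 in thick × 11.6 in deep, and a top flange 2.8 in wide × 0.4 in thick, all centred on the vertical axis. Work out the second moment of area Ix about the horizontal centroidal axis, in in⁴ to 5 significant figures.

Treat the section as a set of non-overlapping primitives; coordinates are from the bounding-box lower-left.
Bottom plate: 5.2 × 1.1, A = 5.72 in², y = 0.55 in, Ī = 0.5767667 in⁴.
Web plate: 0.4 × 11.6, A = 4.64 in², y = 6.9 in, Ī = 52.02987 in⁴.
Top plate: 2.8 × 0.4, A = 1.12 in², y = 12.9 in, Ī = 0.01493333 in⁴.
Centroid: ȳ = ΣA·y / ΣA = 4.321429 in.
Transfer each piece to the horizontal centroidal axis using Ī + A·d² with d = y − 4.321429:
  bottom plate: d = -3.771429 in → contributes +81.93618 in⁴
  web plate: d = 2.578571 in → contributes +82.88137 in⁴
  top plate: d = 8.578571 in → contributes +82.43785 in⁴
Total I = 247.2554 in⁴.

Ix ≈ 247.26 in⁴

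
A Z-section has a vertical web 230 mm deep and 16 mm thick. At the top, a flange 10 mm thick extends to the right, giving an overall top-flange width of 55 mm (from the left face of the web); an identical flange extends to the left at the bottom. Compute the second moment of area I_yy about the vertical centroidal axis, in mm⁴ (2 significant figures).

I_yy ≈ 7.7 × 10⁵ mm⁴

Split into non-overlapping primitives; take the origin at the lower-left of the bounding box.
Web: 16 × 230, A = 3 680 mm², x = 47 mm, Ī = 78 507 mm⁴.
Top flange (beyond web): 39 × 10, A = 390 mm², x = 74.5 mm, Ī = 49 433 mm⁴.
Bottom flange (beyond web): 39 × 10, A = 390 mm², x = 19.5 mm, Ī = 49 433 mm⁴.
Centroid: x̄ = ΣA·x / ΣA = 47 mm.
Transfer each piece to the vertical centroidal axis using Ī + A·d² with d = x − 47:
  web: d = 0 mm → contributes +78 507 mm⁴
  top flange (beyond web): d = 27.5 mm → contributes +344 370 mm⁴
  bottom flange (beyond web): d = -27.5 mm → contributes +344 370 mm⁴
Total I = 767 247 mm⁴.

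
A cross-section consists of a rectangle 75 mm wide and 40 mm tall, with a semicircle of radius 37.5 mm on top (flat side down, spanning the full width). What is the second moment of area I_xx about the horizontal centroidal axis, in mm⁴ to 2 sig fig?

Break the section into simple shapes (no overlaps), measuring from the bottom-left corner of the bounding box.
Rectangular body: 75 × 40, A = 3 000 mm², y = 20 mm, Ī = 400 000 mm⁴.
Semicircular cap: semicircle r = 37.5, A = 2 209 mm², y = 55.92 mm, Ī = 217 049 mm⁴.
Centroid: ȳ = ΣA·y / ΣA = 35.23 mm.
Transfer each piece to the horizontal centroidal axis using Ī + A·d² with d = y − 35.23:
  rectangular body: d = -15.23 mm → contributes +1 095 909 mm⁴
  semicircular cap: d = 20.68 mm → contributes +1 162 178 mm⁴
Total I = 2 258 087 mm⁴.

I_xx ≈ 2.3 × 10⁶ mm⁴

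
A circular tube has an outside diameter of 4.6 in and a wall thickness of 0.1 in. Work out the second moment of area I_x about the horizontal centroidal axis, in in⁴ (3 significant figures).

Split into non-overlapping primitives; take the origin at the lower-left of the bounding box.
Outer circle: ⌀4.6, A = 16.619 in², y = 2.3 in, Ī = 21.979 in⁴.
Bore (subtracted): ⌀4.4, A = 15.205 in², y = 2.3 in, Ī = 18.398 in⁴.
By symmetry the centroid is at mid-height, ȳ = 2.3 in.
All pieces are centred on the horizontal centroidal axis, so I = ΣĪ (holes subtracted) = 3.5802 in⁴.

I_x ≈ 3.58 in⁴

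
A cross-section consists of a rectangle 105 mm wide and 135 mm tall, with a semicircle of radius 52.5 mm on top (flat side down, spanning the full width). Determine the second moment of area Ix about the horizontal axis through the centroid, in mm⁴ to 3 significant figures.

Ix ≈ 4.91 × 10⁷ mm⁴

Decompose the section into non-overlapping parts with the origin at the bottom-left of its bounding rectangle.
Rectangular body: 105 × 135, A = 14 175 mm², y = 67.5 mm, Ī = 21 528 281 mm⁴.
Semicircular cap: semicircle r = 52.5, A = 4329.5 mm², y = 157.28 mm, Ī = 833 814 mm⁴.
Centroid: ȳ = ΣA·y / ΣA = 88.506 mm.
Transfer each piece to the horizontal axis through the centroid using Ī + A·d² with d = y − 88.506:
  rectangular body: d = -21.006 mm → contributes +27 783 184 mm⁴
  semicircular cap: d = 68.775 mm → contributes +21 312 644 mm⁴
Total I = 49 095 828 mm⁴.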